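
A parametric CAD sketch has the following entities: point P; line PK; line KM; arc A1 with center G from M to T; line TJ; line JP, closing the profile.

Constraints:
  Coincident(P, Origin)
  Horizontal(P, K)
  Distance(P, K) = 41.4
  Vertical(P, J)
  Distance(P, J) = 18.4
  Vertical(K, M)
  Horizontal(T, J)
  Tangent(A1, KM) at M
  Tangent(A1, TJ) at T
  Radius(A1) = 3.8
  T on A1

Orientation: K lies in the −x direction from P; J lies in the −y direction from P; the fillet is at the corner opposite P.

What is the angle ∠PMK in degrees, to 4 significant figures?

70.57°

P is at the origin; P and K share the same y with |PK| = 41.4 and K on the −x side, so K = (-41.40, 0.000). P and J share the same x with |PJ| = 18.4 and J on the −y side, so J = (0.000, -18.40). The virtual corner opposite P is at (-41.40, -18.40). Since A1 is tangent to KM there, GM ⟂ KM and the tangent condition forces GT to be normal to TJ, with radius 3.8, so the center G sits 3.8 in from both sides at G = (-37.60, -14.60). That places the tangent points at M = (-41.40, -14.60) on KM and T = (-37.60, -18.40) on TJ. Then cos ∠PMK = MP·MK / (|MP||MK|), giving 70.57°.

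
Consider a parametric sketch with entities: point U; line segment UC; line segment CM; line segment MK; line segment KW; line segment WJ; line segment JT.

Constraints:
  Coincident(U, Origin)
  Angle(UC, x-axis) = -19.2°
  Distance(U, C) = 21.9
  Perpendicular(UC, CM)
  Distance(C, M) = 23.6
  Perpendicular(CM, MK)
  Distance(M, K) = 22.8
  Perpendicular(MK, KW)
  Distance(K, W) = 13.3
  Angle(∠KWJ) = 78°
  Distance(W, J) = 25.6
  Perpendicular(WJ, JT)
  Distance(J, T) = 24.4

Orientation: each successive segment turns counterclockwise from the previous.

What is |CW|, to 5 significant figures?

25.019

U is at the origin; UC runs at -19.2° with length 21.9, so C = (20.682, -7.2022). The perpendicularity gives CM at right angles to UC, so CM runs at 70.800°; with |CM| = 23.6, M = (28.443, 15.085). The perpendicularity gives MK at right angles to CM, so MK runs at 160.80°; with |MK| = 22.8, K = (6.9113, 22.583). MK ⟂ KW, so KW runs at -109.20°; with |KW| = 13.3, W = (2.5374, 10.023). Then |CW| = |W − C| = 25.019.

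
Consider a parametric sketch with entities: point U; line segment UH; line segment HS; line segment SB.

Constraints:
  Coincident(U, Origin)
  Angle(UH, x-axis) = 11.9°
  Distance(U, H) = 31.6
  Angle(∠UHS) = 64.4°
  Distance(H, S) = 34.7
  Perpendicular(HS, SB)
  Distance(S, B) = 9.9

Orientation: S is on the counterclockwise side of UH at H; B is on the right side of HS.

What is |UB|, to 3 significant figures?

43.8

U is at the origin; UH runs at 11.9° with length 31.6, so H = 31.6·(cos 11.9°, sin 11.9°) = (30.9, 6.52). ∠UHS = 64.4°, so HS runs at 11.9° + (180° − 64.4°) = 128° from the x-axis; with |HS| = 34.7, S = H + 34.7·(cos 128°, sin 128°) = (9.80, 34.0). HS ⟂ SB; with |SB| = 9.9 on the right of HS, B = S + 9.9·(0.793, 0.609) = (17.7, 40.1). Then |UB| = |B − U| = 43.8.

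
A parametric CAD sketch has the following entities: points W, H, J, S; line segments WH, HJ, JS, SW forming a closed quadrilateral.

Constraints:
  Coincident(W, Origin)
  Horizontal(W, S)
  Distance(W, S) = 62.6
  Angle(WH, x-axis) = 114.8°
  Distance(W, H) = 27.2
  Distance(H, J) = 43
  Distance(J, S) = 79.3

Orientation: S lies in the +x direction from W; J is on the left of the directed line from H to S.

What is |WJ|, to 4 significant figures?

62.02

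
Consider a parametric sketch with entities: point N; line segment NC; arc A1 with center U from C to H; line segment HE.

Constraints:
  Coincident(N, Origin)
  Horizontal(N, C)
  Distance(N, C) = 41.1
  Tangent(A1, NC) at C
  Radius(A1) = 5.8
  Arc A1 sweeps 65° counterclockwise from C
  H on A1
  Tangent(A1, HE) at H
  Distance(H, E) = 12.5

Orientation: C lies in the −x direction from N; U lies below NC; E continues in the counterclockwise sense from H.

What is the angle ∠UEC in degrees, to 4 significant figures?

14.21°

On A1, C sits at bearing 90° from U; a 65° counterclockwise sweep puts H at bearing 155°, so H = U + 5.8·(cos 155°, sin 155°) = (-46.36, -3.349). A1 meets HE tangentially, so UH is at right angles to HE, so HE runs along (−sin 155°, cos 155°); with |HE| = 12.5, E = (-51.64, -14.68). Then cos ∠UEC = EU·EC / (|EU||EC|), giving 14.21°.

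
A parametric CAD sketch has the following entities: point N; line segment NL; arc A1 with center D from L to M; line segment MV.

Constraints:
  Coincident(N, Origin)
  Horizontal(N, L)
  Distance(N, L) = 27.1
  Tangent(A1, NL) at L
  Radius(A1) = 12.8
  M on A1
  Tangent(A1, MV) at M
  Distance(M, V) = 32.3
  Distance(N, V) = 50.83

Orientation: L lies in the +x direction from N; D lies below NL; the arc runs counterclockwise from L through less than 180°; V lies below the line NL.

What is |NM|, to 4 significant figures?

20.80

N is at the origin; N and L share the same y with |NL| = 27.1 and L on the +x side, so L = (27.10, 0.000). Tangency of A1 to NL means the radius DL is perpendicular to NL, so D = L + (0, -12.8) = (27.10, -12.80). Since DM ⟂ MV (tangency), |DV| = √(12.8² + 32.3²) = 34.74 regardless of where M sits on A1. So V lies on both circle(N, 50.83) and circle(D, 34.74); the below-NL intersection is V = (19.87, -46.78). M is the foot of the tangent from V: M = (14.48, -14.94).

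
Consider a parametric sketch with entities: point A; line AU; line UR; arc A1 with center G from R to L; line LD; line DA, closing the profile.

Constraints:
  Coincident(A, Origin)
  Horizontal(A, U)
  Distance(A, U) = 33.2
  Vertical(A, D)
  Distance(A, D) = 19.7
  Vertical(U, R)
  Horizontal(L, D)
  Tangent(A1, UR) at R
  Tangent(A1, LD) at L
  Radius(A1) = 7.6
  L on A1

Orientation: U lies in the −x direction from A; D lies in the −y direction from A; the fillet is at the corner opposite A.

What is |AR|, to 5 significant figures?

35.336

A is at the origin; AU is horizontal with |AU| = 33.2 and U on the −x side, so U = (-33.200, 0.0000). A and D share the same x with |AD| = 19.7 and D on the −y side, so D = (0.0000, -19.700). The virtual corner opposite A is at (-33.200, -19.700). A1 meets UR tangentially, so GR is at right angles to UR and A1 meets LD tangentially, so GL is at right angles to LD, with radius 7.6, so the center G sits 7.6 in from both sides at G = (-25.600, -12.100). That places the tangent points at R = (-33.200, -12.100) on UR and L = (-25.600, -19.700) on LD. Then |AR| = |R − A| = 35.336.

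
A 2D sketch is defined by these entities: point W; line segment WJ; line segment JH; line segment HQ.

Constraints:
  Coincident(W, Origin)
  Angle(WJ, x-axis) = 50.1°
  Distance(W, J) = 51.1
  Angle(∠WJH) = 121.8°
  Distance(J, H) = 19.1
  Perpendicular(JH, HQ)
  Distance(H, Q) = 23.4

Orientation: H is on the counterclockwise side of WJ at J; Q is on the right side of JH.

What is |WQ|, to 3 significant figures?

81.1

W is at the origin; WJ runs at 50.1° with length 51.1, so J = 51.1·(cos 50.1°, sin 50.1°) = (32.8, 39.2). ∠WJH = 121.8°, so JH runs at 50.1° + (180° − 121.8°) = 108° from the x-axis; with |JH| = 19.1, H = J + 19.1·(cos 108°, sin 108°) = (26.8, 57.3). The perpendicularity gives HQ at right angles to JH; with |HQ| = 23.4 on the right of JH, Q = H + 23.4·(0.949, 0.314) = (49.0, 64.7). Then |WQ| = |Q − W| = 81.1.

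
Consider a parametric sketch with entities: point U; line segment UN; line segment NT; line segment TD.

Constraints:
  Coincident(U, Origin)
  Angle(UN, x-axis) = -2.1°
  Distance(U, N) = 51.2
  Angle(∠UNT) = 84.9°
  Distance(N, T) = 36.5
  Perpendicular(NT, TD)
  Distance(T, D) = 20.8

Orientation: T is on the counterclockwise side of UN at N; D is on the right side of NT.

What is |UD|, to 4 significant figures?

78.58

∠UNT = 84.9°, so NT runs at -2.1° + (180° − 84.9°) = 93.00° from the x-axis; with |NT| = 36.5, T = N + 36.5·(cos 93.00°, sin 93.00°) = (49.26, 34.57). The perpendicularity gives TD at right angles to NT; with |TD| = 20.8 on the right of NT, D = T + 20.8·(0.9986, 0.05234) = (70.03, 35.66). Then |UD| = |D − U| = 78.58.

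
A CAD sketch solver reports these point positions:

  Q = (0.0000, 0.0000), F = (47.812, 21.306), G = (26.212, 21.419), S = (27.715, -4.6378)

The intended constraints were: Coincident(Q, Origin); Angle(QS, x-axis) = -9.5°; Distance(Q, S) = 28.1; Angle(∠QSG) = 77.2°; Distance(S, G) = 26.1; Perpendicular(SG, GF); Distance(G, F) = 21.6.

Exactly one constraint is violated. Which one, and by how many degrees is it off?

Perpendicular(SG, GF) — off by 3.60°.

Q = (0.00, 0.00) ✓; QS at -9.500° ✓; |QS| = 28.10 ✓; ∠QSG = 77.20° ✓; |SG| = 26.10 ✓; ∠(SG, GF) = 93.60° ✗; |GF| = 21.60 ✓.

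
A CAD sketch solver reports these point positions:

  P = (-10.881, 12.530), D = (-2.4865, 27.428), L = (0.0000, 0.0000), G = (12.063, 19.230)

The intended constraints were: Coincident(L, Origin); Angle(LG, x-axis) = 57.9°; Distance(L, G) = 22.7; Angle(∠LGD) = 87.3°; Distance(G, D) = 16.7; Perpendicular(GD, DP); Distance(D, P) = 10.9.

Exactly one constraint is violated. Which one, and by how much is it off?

Distance(D, P) = 10.9 — off by 6.20.

L = (0.00, 0.00) ✓; LG at 57.90° ✓; |LG| = 22.70 ✓; ∠LGD = 87.30° ✓; |GD| = 16.70 ✓; ∠(GD, DP) = 90.00° ✓; |DP| = 17.10 ✗.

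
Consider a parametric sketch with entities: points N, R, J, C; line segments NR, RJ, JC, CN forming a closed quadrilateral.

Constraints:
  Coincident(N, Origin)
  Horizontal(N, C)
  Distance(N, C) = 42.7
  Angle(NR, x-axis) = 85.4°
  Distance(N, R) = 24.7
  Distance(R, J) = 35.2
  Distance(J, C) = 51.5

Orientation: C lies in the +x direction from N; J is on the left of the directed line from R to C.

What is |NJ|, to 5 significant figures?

56.178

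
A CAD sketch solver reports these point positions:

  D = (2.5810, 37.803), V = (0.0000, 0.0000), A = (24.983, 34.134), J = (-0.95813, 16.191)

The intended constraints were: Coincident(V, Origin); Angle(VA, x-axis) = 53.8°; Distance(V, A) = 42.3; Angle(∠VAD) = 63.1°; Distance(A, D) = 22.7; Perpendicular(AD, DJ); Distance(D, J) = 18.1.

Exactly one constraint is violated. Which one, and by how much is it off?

Distance(D, J) = 18.1 — off by 3.80.

V = (0.00, 0.00) ✓; VA at 53.80° ✓; |VA| = 42.30 ✓; ∠VAD = 63.10° ✓; |AD| = 22.70 ✓; ∠(AD, DJ) = 90.00° ✓; |DJ| = 21.90 ✗.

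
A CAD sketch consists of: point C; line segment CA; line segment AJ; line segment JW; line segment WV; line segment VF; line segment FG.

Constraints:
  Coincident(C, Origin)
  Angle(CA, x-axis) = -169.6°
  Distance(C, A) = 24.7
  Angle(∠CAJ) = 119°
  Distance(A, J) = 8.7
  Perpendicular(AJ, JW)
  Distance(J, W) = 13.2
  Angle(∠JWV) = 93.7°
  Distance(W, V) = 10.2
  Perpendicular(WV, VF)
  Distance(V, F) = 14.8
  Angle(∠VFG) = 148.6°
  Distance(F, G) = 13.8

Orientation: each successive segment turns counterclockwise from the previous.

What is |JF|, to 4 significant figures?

11.17

∠JWV = 93.7° gives WV at 67.70° from the x-axis; with |WV| = 10.2, V = (-10.69, -7.478). WV is perpendicular to VF, so VF runs at 157.7°; with |VF| = 14.8, F = (-24.38, -1.862). Then |JF| = |F − J| = 11.17.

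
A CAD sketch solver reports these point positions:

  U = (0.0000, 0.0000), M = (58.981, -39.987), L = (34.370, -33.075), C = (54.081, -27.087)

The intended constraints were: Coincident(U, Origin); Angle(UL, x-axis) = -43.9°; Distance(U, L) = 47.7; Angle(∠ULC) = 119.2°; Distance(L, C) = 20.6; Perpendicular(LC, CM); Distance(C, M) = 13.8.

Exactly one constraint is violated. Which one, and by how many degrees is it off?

Perpendicular(LC, CM) — off by 3.90°.

U = (0.00, 0.00) ✓; UL at -43.90° ✓; |UL| = 47.70 ✓; ∠ULC = 119.2° ✓; |LC| = 20.60 ✓; ∠(LC, CM) = 86.10° ✗; |CM| = 13.80 ✓.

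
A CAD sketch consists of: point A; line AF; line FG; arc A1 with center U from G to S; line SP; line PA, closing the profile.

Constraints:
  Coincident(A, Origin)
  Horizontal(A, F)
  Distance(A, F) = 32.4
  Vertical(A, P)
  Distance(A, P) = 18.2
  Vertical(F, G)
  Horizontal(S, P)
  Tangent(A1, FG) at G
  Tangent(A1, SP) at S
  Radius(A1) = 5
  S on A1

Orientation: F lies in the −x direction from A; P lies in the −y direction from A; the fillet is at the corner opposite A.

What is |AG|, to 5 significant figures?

34.986

A is at the origin; AF is horizontal with |AF| = 32.4 and F on the −x side, so F = (-32.400, 0.0000). A and P share the same x with |AP| = 18.2 and P on the −y side, so P = (0.0000, -18.200). The virtual corner opposite A is at (-32.400, -18.200). A1 meets FG tangentially, so UG is at right angles to FG and A1 meets SP tangentially, so US is at right angles to SP, with radius 5.0, so the center U sits 5.0 in from both sides at U = (-27.400, -13.200). That places the tangent points at G = (-32.400, -13.200) on FG and S = (-27.400, -18.200) on SP. Then |AG| = |G − A| = 34.986.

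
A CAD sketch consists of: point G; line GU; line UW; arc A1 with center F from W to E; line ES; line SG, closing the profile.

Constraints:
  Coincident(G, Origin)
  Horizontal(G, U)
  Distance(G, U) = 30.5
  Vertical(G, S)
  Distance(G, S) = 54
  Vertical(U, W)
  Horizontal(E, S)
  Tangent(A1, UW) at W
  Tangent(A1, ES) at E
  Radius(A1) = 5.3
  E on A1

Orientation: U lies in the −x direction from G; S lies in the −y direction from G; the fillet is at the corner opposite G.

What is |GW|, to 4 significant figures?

57.46

G is at the origin; G and U share the same y with |GU| = 30.5 and U on the −x side, so U = (-30.50, 0.000). G and S share the same x with |GS| = 54.0 and S on the −y side, so S = (0.000, -54.00). The virtual corner opposite G is at (-30.50, -54.00). Tangency of A1 to UW means the radius FW is perpendicular to UW and A1 meets ES tangentially, so FE is at right angles to ES, with radius 5.3, so the center F sits 5.3 in from both sides at F = (-25.20, -48.70). That places the tangent points at W = (-30.50, -48.70) on UW and E = (-25.20, -54.00) on ES. Then |GW| = |W − G| = 57.46.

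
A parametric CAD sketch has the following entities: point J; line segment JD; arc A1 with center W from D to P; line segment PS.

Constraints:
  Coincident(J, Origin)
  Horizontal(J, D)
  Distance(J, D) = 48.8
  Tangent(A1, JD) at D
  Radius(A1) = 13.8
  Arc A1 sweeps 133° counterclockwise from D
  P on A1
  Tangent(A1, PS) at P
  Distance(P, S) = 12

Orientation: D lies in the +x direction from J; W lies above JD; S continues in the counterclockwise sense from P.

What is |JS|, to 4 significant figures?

59.95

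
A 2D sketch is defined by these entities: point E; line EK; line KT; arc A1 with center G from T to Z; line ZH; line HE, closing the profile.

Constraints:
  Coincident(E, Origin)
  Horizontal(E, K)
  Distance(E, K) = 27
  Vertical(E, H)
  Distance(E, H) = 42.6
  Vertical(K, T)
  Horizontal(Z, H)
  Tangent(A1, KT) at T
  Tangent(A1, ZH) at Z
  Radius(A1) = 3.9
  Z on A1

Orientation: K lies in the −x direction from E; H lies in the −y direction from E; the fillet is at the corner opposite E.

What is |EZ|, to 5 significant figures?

48.460

The virtual corner opposite E is at (-27.000, -42.600). Since A1 is tangent to KT there, GT ⟂ KT and tangency of A1 to ZH means the radius GZ is perpendicular to ZH, with radius 3.9, so the center G sits 3.9 in from both sides at G = (-23.100, -38.700). That places the tangent points at T = (-27.000, -38.700) on KT and Z = (-23.100, -42.600) on ZH. Then |EZ| = |Z − E| = 48.460.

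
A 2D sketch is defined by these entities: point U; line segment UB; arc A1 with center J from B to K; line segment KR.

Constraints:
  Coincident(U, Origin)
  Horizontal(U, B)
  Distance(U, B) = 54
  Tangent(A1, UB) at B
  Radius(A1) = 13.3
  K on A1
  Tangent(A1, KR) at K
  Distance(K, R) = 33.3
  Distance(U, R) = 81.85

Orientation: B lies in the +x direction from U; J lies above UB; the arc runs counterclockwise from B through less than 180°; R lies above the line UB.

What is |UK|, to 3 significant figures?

68.6

Checks: |JB| = 13.30 ✓; |JK| = 13.30 ✓; ∠(JK, KR) = 90.00° ✓; |KR| = 33.30 ✓; |UR| = 81.85 ✓.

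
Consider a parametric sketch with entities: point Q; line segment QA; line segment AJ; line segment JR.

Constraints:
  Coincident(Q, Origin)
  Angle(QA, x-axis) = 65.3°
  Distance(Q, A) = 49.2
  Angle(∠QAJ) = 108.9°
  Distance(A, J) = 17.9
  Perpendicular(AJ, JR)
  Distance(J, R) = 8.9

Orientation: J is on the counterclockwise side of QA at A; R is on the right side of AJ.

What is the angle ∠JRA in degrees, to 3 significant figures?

63.6°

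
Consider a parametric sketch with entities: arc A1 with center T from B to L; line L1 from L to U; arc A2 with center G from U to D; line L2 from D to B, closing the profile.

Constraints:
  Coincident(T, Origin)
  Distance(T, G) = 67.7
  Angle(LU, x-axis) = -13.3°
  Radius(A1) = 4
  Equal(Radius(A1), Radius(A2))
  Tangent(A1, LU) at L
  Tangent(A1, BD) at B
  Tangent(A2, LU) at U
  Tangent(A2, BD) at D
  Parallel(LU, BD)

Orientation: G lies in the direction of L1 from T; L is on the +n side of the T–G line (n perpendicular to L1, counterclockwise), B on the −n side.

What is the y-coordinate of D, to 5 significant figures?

-19.467

The slot axis is L1's direction at -13.3°, so u = (cos -13.3°, sin -13.3°) = (0.97318, -0.23005) and n = (−sin -13.3°, cos -13.3°) = (0.23005, 0.97318). T is at the origin and G lies 67.7 along u from T, so G = 67.7·u = (65.884, -15.574). Tangency of A1 to both parallel lines with radius 4.0 puts L and B at T ± 4.0·n: L = (0.92020, 3.8927), B = (-0.92020, -3.8927). Equal radii place U and D the same way about G: U = G + 4.0·n = (66.804, -11.682), D = G − 4.0·n = (64.964, -19.467). So D.y = -19.467.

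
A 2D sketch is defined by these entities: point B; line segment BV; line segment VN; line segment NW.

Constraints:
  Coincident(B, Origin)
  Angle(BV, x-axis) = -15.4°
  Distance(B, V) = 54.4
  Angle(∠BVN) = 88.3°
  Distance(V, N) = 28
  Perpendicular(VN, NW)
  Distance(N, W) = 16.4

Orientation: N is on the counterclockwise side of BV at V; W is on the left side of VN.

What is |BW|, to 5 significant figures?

46.243

B is at the origin; BV runs at -15.4° with length 54.4, so V = 54.4·(cos -15.4°, sin -15.4°) = (52.447, -14.446). ∠BVN = 88.3°, so VN runs at -15.4° + (180° − 88.3°) = 76.300° from the x-axis; with |VN| = 28.0, N = V + 28.0·(cos 76.300°, sin 76.300°) = (59.078, 12.757). VN is perpendicular to NW; with |NW| = 16.4 on the left of VN, W = N + 16.4·(-0.97155, 0.23684) = (43.145, 16.641). Then |BW| = |W − B| = 46.243.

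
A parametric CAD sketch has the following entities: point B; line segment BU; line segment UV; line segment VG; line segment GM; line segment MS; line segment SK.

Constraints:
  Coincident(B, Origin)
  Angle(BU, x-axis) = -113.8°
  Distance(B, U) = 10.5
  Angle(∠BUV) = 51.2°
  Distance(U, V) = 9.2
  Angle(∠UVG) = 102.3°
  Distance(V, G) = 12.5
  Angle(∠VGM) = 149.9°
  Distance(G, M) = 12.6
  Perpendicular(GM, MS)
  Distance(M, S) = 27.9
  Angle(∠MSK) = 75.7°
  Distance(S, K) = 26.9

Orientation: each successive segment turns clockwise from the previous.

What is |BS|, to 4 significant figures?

26.23

B is at the origin; BU runs at -113.8° with length 10.5, so U = (-4.237, -9.607). ∠BUV = 51.2° gives UV at 117.4° from the x-axis; with |UV| = 9.2, V = (-8.471, -1.439). ∠UVG = 102.3° gives VG at 39.70° from the x-axis; with |VG| = 12.5, G = (1.146, 6.545). ∠VGM = 149.9° gives GM at 9.600° from the x-axis; with |GM| = 12.6, M = (13.57, 8.647). GM is perpendicular to MS, so MS runs at -80.40°; with |MS| = 27.9, S = (18.22, -18.86). Then |BS| = |S − B| = 26.23.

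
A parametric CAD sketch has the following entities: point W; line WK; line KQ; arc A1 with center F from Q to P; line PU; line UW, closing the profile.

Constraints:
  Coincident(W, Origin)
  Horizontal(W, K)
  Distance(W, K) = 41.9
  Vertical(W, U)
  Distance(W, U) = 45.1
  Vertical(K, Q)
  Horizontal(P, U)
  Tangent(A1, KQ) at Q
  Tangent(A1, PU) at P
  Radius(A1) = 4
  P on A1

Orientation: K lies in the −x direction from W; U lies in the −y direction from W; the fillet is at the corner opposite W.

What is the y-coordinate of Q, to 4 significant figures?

-41.10

W is at the origin; W and K share the same y with |WK| = 41.9 and K on the −x side, so K = (-41.90, 0.000). W and U share the same x with |WU| = 45.1 and U on the −y side, so U = (0.000, -45.10). The virtual corner opposite W is at (-41.90, -45.10). The tangent condition forces FQ to be normal to KQ and since A1 is tangent to PU there, FP ⟂ PU, with radius 4.0, so the center F sits 4.0 in from both sides at F = (-37.90, -41.10). That places the tangent points at Q = (-41.90, -41.10) on KQ and P = (-37.90, -45.10) on PU. So Q.y = -41.10.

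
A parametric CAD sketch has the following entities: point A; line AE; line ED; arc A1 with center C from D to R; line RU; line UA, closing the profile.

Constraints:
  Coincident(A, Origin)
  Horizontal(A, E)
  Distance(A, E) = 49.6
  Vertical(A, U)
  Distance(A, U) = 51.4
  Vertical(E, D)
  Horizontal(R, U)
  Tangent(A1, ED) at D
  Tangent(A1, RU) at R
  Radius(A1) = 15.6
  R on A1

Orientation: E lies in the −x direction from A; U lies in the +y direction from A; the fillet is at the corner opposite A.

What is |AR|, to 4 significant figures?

61.63

A is at the origin; A and E share the same y with |AE| = 49.6 and E on the −x side, so E = (-49.60, 0.000). A and U share the same x with |AU| = 51.4 and U on the +y side, so U = (0.000, 51.40). The virtual corner opposite A is at (-49.60, 51.40). Since A1 is tangent to ED there, CD ⟂ ED and since A1 is tangent to RU there, CR ⟂ RU, with radius 15.6, so the center C sits 15.6 in from both sides at C = (-34.00, 35.80). That places the tangent points at D = (-49.60, 35.80) on ED and R = (-34.00, 51.40) on RU. Then |AR| = |R − A| = 61.63.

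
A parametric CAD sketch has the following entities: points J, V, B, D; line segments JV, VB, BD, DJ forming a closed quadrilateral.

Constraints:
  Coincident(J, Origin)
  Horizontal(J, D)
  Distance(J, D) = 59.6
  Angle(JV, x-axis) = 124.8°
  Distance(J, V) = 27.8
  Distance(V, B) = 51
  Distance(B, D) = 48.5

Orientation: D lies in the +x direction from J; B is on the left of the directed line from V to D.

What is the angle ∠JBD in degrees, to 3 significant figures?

73.3°

J is at the origin; J and D share the same y with |JD| = 59.6 and D in +x, so D = (59.6, 0). JV runs at 124.8° with |JV| = 27.8, so V = (-15.9, 22.8). B is determined by |VB| = 51.0 and |BD| = 48.5 together: it lies at the intersection of circle(V, 51.0) and circle(D, 48.5). With |VD| = 78.8, the foot of the radical line on VD is 41.0 from V and the perpendicular offset is √(51.0² − 41.0²) = 30.3. Taking the left-of-VD solution: B = (32.2, 40.0).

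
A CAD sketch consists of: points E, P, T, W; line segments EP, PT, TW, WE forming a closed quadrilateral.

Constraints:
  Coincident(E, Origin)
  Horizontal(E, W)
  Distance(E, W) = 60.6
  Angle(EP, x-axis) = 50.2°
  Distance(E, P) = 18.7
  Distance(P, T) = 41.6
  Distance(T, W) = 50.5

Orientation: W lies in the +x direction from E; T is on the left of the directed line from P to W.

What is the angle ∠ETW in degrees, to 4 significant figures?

65.62°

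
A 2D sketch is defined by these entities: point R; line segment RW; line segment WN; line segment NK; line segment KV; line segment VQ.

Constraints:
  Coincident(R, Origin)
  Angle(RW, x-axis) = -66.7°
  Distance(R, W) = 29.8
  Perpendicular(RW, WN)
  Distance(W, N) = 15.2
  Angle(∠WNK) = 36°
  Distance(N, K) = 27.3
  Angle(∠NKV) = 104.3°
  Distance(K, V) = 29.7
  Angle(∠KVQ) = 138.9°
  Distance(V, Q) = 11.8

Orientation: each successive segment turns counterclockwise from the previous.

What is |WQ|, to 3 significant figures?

34.8

∠NKV = 104.3° gives KV at -117° from the x-axis; with |KV| = 29.7, V = (-14.4, -41.8). ∠KVQ = 138.9° gives VQ at -75.9° from the x-axis; with |VQ| = 11.8, Q = (-11.5, -53.3). Then |WQ| = |Q − W| = 34.8.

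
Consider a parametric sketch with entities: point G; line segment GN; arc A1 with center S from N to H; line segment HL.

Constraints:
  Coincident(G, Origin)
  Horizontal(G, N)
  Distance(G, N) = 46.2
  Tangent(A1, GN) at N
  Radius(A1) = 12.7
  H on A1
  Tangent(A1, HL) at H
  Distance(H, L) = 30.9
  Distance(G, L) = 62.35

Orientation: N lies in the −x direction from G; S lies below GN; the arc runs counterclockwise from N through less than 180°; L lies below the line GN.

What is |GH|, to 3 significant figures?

60.3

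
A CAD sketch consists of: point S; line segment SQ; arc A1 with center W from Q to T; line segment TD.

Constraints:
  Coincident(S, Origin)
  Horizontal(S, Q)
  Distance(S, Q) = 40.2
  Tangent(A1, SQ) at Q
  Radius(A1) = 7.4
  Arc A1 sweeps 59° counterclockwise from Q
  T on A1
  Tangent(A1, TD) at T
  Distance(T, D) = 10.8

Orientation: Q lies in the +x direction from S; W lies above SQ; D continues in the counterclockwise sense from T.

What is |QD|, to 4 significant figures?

17.51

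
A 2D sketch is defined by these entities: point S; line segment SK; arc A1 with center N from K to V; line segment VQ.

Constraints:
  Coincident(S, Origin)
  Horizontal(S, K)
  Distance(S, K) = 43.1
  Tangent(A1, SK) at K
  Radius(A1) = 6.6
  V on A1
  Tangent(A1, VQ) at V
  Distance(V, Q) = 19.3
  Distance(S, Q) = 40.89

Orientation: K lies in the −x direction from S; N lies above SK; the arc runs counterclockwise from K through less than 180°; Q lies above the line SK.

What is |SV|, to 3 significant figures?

37.0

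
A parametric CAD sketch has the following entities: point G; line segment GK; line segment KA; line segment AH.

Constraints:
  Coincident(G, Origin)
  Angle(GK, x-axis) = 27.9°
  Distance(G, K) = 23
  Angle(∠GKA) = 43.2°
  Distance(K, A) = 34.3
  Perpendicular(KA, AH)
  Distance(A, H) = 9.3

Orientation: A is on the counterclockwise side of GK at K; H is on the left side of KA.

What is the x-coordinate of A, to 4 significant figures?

-12.76

G is at the origin; GK runs at 27.9° with length 23.0, so K = 23.0·(cos 27.9°, sin 27.9°) = (20.33, 10.76). ∠GKA = 43.2°, so KA runs at 27.9° + (180° − 43.2°) = 164.7° from the x-axis; with |KA| = 34.3, A = K + 34.3·(cos 164.7°, sin 164.7°) = (-12.76, 19.81). So A.x = -12.76.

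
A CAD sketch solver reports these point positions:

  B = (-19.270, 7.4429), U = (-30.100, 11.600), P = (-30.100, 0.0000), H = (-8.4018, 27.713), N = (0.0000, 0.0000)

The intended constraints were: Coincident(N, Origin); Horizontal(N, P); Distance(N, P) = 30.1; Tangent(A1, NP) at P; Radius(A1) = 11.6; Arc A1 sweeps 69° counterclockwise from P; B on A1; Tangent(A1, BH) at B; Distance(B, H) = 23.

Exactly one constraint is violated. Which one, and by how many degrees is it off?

Tangent(A1, BH) at B — off by 7.20°.

N = (0.00, 0.00) ✓; N.y = 0.00, P.y = 0.00 ✓; |NP| = 30.10 ✓; ∠(UP, PN) = 90.00° ✓; |UP| = 11.60 ✓; bearing(U→B) − bearing(U→P) = 69.00° ✓; |UB| = 11.60 ✓; ∠(UB, BH) = 97.20° ✗; |BH| = 23.00 ✓.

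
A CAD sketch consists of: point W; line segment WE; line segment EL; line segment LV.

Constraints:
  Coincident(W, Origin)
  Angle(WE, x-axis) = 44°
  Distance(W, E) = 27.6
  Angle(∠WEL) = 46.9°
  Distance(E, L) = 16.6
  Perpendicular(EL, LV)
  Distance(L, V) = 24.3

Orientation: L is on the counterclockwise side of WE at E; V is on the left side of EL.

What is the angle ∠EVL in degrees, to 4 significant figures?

34.34°

∠WEL = 46.9°, so EL runs at 44.0° + (180° − 46.9°) = 177.1° from the x-axis; with |EL| = 16.6, L = E + 16.6·(cos 177.1°, sin 177.1°) = (3.275, 20.01). EL is perpendicular to LV; with |LV| = 24.3 on the left of EL, V = L + 24.3·(-0.05059, -0.9987) = (2.046, -4.256). Then cos ∠EVL = VE·VL / (|VE||VL|), giving 34.34°.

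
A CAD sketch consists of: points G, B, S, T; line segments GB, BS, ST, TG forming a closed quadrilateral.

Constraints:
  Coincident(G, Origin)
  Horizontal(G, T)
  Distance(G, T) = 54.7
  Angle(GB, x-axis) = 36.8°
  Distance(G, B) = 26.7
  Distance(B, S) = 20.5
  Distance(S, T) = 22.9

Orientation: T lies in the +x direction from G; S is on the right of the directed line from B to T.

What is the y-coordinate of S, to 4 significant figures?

-1.626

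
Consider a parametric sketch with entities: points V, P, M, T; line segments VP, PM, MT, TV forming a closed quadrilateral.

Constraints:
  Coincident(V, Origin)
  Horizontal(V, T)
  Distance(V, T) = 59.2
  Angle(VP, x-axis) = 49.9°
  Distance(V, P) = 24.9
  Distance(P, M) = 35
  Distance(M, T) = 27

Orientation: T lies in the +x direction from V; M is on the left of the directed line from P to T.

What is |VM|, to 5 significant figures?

56.529

Checks: |PM| = 35.00 ✓; |MT| = 27.00 ✓.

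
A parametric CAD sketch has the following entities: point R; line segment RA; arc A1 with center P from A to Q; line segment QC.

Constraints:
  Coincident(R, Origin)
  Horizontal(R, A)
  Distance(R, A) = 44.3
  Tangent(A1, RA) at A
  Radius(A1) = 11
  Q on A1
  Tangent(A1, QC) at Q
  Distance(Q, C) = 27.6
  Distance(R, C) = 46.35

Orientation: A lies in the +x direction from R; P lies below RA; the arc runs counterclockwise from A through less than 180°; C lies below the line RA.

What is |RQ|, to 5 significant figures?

34.684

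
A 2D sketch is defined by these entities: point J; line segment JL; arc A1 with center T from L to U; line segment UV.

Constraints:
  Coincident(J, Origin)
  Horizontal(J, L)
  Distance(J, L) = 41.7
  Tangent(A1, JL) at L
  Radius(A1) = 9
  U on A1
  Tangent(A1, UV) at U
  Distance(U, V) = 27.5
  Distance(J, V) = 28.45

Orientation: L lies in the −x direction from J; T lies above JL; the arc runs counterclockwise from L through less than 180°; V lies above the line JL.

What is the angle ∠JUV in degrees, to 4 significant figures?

52.24°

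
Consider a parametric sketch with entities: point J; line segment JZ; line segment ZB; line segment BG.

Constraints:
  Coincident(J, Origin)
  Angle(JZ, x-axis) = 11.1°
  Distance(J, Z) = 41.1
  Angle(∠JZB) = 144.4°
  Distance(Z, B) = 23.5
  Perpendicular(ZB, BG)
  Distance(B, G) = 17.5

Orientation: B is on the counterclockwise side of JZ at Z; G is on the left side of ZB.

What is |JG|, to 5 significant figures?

57.280

J is at the origin; JZ runs at 11.1° with length 41.1, so Z = 41.1·(cos 11.1°, sin 11.1°) = (40.331, 7.9127). ∠JZB = 144.4°, so ZB runs at 11.1° + (180° − 144.4°) = 46.700° from the x-axis; with |ZB| = 23.5, B = Z + 23.5·(cos 46.700°, sin 46.700°) = (56.448, 25.015). The perpendicularity gives BG at right angles to ZB; with |BG| = 17.5 on the left of ZB, G = B + 17.5·(-0.72777, 0.68582) = (43.712, 37.017). Then |JG| = |G − J| = 57.280.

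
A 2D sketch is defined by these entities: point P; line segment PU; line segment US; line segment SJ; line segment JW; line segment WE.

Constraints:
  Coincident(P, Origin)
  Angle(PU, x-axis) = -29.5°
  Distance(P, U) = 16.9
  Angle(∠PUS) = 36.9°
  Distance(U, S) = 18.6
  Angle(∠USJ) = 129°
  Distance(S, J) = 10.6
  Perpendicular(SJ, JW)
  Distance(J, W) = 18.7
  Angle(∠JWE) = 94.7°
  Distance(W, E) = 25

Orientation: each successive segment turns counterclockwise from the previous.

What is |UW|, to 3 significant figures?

22.7

P is at the origin; PU runs at -29.5° with length 16.9, so U = (14.7, -8.32). ∠PUS = 36.9° gives US at 114° from the x-axis; with |US| = 18.6, S = (7.26, 8.72). ∠USJ = 129.0° gives SJ at 165° from the x-axis; with |SJ| = 10.6, J = (-2.96, 11.5). The perpendicularity gives JW at right angles to SJ, so JW runs at -105°; with |JW| = 18.7, W = (-7.92, -6.49). Then |UW| = |W − U| = 22.7.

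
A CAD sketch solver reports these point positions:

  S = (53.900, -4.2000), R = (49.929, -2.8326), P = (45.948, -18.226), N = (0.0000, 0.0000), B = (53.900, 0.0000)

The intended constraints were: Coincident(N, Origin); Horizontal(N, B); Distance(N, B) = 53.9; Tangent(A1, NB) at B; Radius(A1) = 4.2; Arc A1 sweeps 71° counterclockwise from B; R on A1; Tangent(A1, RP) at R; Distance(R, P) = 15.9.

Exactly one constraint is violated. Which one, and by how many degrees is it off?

Tangent(A1, RP) at R — off by 4.50°.

N = (0.00, 0.00) ✓; N.y = 0.00, B.y = 0.00 ✓; |NB| = 53.90 ✓; ∠(SB, BN) = 90.00° ✓; |SB| = 4.200 ✓; bearing(S→R) − bearing(S→B) = 71.00° ✓; |SR| = 4.200 ✓; ∠(SR, RP) = 85.50° ✗; |RP| = 15.90 ✓.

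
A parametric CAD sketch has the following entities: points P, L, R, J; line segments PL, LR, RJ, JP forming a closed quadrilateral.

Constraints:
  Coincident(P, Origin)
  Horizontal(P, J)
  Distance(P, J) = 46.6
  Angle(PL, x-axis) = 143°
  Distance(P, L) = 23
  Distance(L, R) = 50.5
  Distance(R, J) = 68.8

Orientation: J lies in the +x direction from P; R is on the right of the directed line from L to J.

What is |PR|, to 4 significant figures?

38.14

Checks: |LR| = 50.50 ✓; |RJ| = 68.80 ✓.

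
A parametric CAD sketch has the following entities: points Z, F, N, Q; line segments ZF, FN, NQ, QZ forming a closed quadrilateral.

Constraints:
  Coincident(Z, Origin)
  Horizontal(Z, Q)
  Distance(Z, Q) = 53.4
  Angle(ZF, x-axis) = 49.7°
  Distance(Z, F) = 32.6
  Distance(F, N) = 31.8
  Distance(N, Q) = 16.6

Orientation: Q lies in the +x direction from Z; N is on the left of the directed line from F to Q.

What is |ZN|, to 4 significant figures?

54.34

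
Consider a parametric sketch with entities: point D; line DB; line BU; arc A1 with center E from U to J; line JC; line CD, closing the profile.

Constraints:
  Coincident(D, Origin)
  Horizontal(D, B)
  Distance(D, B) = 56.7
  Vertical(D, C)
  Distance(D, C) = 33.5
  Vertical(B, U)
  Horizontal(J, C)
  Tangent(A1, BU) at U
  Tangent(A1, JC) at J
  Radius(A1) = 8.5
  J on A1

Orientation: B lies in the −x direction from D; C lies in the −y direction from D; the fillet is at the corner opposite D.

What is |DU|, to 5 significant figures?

61.967

D is at the origin; D and B share the same y with |DB| = 56.7 and B on the −x side, so B = (-56.700, 0.0000). DC is vertical with |DC| = 33.5 and C on the −y side, so C = (0.0000, -33.500). The virtual corner opposite D is at (-56.700, -33.500). Since A1 is tangent to BU there, EU ⟂ BU and A1 meets JC tangentially, so EJ is at right angles to JC, with radius 8.5, so the center E sits 8.5 in from both sides at E = (-48.200, -25.000). That places the tangent points at U = (-56.700, -25.000) on BU and J = (-48.200, -33.500) on JC. Then |DU| = |U − D| = 61.967.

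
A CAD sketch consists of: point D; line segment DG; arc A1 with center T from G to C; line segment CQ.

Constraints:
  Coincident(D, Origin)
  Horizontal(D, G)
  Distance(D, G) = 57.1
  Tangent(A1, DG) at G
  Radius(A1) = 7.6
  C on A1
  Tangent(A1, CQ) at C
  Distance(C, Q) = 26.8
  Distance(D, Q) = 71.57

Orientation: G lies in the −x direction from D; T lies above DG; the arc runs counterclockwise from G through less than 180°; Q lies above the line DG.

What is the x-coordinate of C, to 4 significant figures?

-50.32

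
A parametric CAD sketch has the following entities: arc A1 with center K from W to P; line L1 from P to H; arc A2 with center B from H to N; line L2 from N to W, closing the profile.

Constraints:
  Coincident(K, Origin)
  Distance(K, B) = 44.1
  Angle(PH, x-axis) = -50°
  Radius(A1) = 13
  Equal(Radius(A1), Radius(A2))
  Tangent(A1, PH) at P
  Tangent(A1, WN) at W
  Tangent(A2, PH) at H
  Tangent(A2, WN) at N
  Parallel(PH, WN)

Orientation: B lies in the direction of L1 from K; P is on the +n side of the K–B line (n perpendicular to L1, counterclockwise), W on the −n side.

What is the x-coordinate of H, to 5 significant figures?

38.306

The slot axis is L1's direction at -50.0°, so u = (cos -50.0°, sin -50.0°) = (0.64279, -0.76604) and n = (−sin -50.0°, cos -50.0°) = (0.76604, 0.64279). K is at the origin and B lies 44.1 along u from K, so B = 44.1·u = (28.347, -33.783). Tangency of A1 to both parallel lines with radius 13.0 puts P and W at K ± 13.0·n: P = (9.9586, 8.3562), W = (-9.9586, -8.3562). Equal radii place H and N the same way about B: H = B + 13.0·n = (38.306, -25.426), N = B − 13.0·n = (18.388, -42.139). So H.x = 38.306.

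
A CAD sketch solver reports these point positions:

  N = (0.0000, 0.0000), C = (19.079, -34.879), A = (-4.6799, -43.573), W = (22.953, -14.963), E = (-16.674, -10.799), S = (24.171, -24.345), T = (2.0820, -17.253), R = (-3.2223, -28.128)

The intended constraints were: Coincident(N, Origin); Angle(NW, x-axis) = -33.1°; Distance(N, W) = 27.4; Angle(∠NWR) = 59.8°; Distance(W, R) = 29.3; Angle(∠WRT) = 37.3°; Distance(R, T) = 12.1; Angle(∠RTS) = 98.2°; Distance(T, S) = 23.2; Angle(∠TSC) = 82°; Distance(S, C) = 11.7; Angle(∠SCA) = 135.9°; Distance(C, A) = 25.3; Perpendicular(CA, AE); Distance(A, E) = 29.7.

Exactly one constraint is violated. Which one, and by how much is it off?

Distance(A, E) = 29.7 — off by 5.20.

N = (0.00, 0.00) ✓; NW at -33.10° ✓; |NW| = 27.40 ✓; ∠NWR = 59.80° ✓; |WR| = 29.30 ✓; ∠WRT = 37.30° ✓; |RT| = 12.10 ✓; ∠RTS = 98.20° ✓; |TS| = 23.20 ✓; ∠TSC = 82.00° ✓; |SC| = 11.70 ✓; ∠SCA = 135.9° ✓; |CA| = 25.30 ✓; ∠(CA, AE) = 90.00° ✓; |AE| = 34.90 ✗.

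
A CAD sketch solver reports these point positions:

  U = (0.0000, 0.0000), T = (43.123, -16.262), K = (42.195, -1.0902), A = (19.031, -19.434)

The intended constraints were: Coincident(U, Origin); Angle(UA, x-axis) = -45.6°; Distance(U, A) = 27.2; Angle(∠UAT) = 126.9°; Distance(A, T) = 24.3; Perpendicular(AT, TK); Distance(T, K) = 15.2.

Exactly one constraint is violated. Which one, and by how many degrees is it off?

Perpendicular(AT, TK) — off by 4.00°.

U = (0.00, 0.00) ✓; UA at -45.60° ✓; |UA| = 27.20 ✓; ∠UAT = 126.9° ✓; |AT| = 24.30 ✓; ∠(AT, TK) = 86.00° ✗; |TK| = 15.20 ✓.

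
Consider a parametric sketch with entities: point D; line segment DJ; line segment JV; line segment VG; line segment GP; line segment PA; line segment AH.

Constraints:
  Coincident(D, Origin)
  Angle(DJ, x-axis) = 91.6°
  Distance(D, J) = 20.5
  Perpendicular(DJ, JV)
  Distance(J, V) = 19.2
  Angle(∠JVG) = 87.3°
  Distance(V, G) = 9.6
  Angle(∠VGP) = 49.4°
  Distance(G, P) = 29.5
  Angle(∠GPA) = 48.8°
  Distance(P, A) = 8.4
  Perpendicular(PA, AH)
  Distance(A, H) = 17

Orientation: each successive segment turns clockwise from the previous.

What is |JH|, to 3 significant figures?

9.10

D is at the origin; DJ runs at 91.6° with length 20.5, so J = (-0.572, 20.5). DJ is perpendicular to JV, so JV runs at 1.60°; with |JV| = 19.2, V = (18.6, 21.0). ∠JVG = 87.3° gives VG at -91.1° from the x-axis; with |VG| = 9.6, G = (18.4, 11.4). ∠VGP = 49.4° gives GP at 138° from the x-axis; with |GP| = 29.5, P = (-3.59, 31.1). ∠GPA = 48.8° gives PA at 7.10° from the x-axis; with |PA| = 8.4, A = (4.75, 32.1). PA ⟂ AH, so AH runs at -82.9°; with |AH| = 17.0, H = (6.85, 15.2). Then |JH| = |H − J| = 9.10.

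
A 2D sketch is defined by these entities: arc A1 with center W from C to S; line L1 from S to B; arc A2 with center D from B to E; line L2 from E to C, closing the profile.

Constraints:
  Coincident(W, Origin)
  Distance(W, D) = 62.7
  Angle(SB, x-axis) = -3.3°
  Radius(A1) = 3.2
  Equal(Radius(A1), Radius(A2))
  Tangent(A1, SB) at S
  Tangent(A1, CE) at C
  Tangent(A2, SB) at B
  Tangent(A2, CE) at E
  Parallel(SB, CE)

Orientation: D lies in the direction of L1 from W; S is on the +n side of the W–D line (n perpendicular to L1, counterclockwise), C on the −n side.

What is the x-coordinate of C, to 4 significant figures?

-0.1842

W is at the origin and D lies 62.7 along u from W, so D = 62.7·u = (62.60, -3.609). Tangency of A1 to both parallel lines with radius 3.2 puts S and C at W ± 3.2·n: S = (0.1842, 3.195), C = (-0.1842, -3.195). So C.x = -0.1842.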